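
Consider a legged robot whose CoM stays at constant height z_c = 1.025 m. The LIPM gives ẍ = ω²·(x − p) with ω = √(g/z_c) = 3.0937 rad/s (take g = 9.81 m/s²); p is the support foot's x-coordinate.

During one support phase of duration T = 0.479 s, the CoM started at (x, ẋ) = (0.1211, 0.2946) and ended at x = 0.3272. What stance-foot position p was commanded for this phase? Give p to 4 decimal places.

p = 0.1155

ωT = 3.0937·0.479 = 1.481882; cosh(ωT) = 2.314216, sinh(ωT) = 2.087006
x(T) = p + (x₀−p)·cosh(ωT) + (ẋ₀/ω)·sinh(ωT) ⇒ p·(1 − cosh) = x(T) − x₀·cosh − (ẋ₀/ω)·sinh
numerator   = 0.3272 − (0.1211)·2.314216 − (0.2946/3.0937)·2.087006 = -0.151788
denominator = 1 − 2.314216 = -1.314216
p = -0.151788 / -1.314216 = 0.1155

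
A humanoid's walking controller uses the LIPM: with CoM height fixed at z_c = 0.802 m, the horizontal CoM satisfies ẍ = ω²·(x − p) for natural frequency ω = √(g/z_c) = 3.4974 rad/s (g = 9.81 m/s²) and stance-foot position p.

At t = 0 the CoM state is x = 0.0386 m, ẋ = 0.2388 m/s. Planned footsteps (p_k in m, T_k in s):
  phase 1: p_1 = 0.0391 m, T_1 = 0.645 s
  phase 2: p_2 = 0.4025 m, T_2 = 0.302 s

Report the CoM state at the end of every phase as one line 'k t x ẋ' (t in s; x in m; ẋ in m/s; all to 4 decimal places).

1 0.6450 0.3589 1.1437
2 0.9470 0.7456 1.6505

phase 1: p=0.0391, T=0.645, ωT=2.255823, cosh=4.823966, sinh=4.719178; start (x,ẋ)=(0.038600, 0.238800) → end (x,ẋ)=(0.358910, 1.143711)
phase 2: p=0.4025, T=0.302, ωT=1.056215, cosh=1.611618, sinh=1.263848; start (x,ẋ)=(0.358910, 1.143711) → end (x,ẋ)=(0.745550, 1.650550)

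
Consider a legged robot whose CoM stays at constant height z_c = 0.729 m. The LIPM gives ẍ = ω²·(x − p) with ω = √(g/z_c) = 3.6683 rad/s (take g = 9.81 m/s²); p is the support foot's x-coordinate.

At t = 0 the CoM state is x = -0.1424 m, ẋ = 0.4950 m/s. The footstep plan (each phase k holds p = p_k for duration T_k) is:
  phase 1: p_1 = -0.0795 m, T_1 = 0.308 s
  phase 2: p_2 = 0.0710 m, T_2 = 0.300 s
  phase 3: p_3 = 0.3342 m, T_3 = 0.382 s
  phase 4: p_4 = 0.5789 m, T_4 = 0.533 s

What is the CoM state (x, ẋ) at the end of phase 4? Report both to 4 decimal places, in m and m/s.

phase 1: p=-0.0795, T=0.308, ωT=1.129836, cosh=1.709118, sinh=1.386032; start (x,ẋ)=(-0.142400, 0.495000) → end (x,ẋ)=(0.000027, 0.526206)
phase 2: p=0.0710, T=0.300, ωT=1.100490, cosh=1.669173, sinh=1.336465; start (x,ẋ)=(0.000027, 0.526206) → end (x,ẋ)=(0.144246, 0.530382)
phase 3: p=0.3342, T=0.382, ωT=1.401291, cosh=2.153358, sinh=1.907079; start (x,ẋ)=(0.144246, 0.530382) → end (x,ẋ)=(0.200897, -0.186764)
phase 4: p=0.5789, T=0.533, ωT=1.955204, cosh=3.603448, sinh=3.461912; start (x,ẋ)=(0.200897, -0.186764) → end (x,ẋ)=(-0.959471, -5.473382)

x = -0.9595, ẋ = -5.4734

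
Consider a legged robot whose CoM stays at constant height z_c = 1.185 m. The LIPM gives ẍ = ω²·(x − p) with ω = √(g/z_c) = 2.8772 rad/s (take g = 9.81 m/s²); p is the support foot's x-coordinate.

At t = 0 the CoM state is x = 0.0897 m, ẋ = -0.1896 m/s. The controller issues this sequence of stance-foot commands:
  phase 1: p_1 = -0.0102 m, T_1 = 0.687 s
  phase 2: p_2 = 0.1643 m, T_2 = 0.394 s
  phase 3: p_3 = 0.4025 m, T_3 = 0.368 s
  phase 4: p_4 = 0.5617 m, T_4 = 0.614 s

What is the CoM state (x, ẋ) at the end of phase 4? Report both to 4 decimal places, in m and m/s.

x = -0.0761, ẋ = -1.7079

phase 1: p=-0.0102, T=0.687, ωT=1.976636, cosh=3.678478, sinh=3.539944; start (x,ẋ)=(0.089700, -0.189600) → end (x,ẋ)=(0.124007, 0.320055)
phase 2: p=0.1643, T=0.394, ωT=1.133617, cosh=1.714370, sinh=1.392503; start (x,ẋ)=(0.124007, 0.320055) → end (x,ẋ)=(0.250122, 0.387257)
phase 3: p=0.4025, T=0.368, ωT=1.058810, cosh=1.614903, sinh=1.268034; start (x,ẋ)=(0.250122, 0.387257) → end (x,ẋ)=(0.327096, 0.069450)
phase 4: p=0.5617, T=0.614, ωT=1.766601, cosh=3.010922, sinh=2.840009; start (x,ẋ)=(0.327096, 0.069450) → end (x,ẋ)=(-0.076122, -1.707904)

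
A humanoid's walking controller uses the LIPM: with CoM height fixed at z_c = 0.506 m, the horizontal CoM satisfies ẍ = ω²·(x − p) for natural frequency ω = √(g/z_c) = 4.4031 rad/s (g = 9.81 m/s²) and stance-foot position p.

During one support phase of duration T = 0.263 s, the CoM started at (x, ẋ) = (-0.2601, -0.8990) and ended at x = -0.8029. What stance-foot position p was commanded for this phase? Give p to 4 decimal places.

p = 0.0736

ωT = 4.4031·0.263 = 1.158015; cosh(ωT) = 1.748859, sinh(ωT) = 1.434750
x(T) = p + (x₀−p)·cosh(ωT) + (ẋ₀/ω)·sinh(ωT) ⇒ p·(1 − cosh) = x(T) − x₀·cosh − (ẋ₀/ω)·sinh
numerator   = -0.8029 − (-0.2601)·1.748859 − (-0.8990/4.4031)·1.434750 = -0.055083
denominator = 1 − 1.748859 = -0.748859
p = -0.055083 / -0.748859 = 0.0736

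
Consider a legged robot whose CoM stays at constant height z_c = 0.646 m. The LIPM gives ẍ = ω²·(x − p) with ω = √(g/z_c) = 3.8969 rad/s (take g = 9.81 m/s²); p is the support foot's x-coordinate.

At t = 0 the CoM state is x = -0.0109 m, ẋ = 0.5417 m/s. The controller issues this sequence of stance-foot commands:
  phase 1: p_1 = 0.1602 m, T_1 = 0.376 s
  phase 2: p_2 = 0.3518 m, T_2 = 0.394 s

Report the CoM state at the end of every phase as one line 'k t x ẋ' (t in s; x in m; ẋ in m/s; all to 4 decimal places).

1 0.3760 0.0549 -0.1311
2 0.7700 -0.4438 -2.8796

phase 1: p=0.1602, T=0.376, ωT=1.465234, cosh=2.279791, sinh=2.048767; start (x,ẋ)=(-0.010900, 0.541700) → end (x,ẋ)=(0.054923, -0.131072)
phase 2: p=0.3518, T=0.394, ωT=1.535379, cosh=2.429229, sinh=2.213854; start (x,ẋ)=(0.054923, -0.131072) → end (x,ẋ)=(-0.443846, -2.879616)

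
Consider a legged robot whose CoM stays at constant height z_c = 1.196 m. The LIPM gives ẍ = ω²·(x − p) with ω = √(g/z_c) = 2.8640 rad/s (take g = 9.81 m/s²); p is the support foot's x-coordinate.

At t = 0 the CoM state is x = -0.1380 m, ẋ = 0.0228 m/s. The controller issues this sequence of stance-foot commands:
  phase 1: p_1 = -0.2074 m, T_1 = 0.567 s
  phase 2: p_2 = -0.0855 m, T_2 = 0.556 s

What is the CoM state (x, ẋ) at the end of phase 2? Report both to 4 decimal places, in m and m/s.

phase 1: p=-0.2074, T=0.567, ωT=1.623888, cosh=2.634953, sinh=2.437822; start (x,ẋ)=(-0.138000, 0.022800) → end (x,ẋ)=(-0.005127, 0.544622)
phase 2: p=-0.0855, T=0.556, ωT=1.592384, cosh=2.559447, sinh=2.356007; start (x,ẋ)=(-0.005127, 0.544622) → end (x,ẋ)=(0.568232, 1.936257)

x = 0.5682, ẋ = 1.9363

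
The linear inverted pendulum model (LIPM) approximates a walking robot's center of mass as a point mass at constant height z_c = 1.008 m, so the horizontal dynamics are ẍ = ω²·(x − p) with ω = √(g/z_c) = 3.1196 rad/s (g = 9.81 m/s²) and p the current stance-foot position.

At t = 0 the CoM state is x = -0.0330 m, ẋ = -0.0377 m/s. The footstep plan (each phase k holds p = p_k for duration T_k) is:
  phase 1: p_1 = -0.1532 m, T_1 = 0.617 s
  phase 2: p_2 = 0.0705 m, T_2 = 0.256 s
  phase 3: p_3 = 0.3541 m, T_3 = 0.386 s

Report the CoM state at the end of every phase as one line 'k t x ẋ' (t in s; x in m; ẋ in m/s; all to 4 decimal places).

1 0.6170 0.2269 1.1257
2 0.8730 0.5993 1.9367
3 1.2590 1.7415 4.6795

phase 1: p=-0.1532, T=0.617, ωT=1.924793, cosh=3.499819, sinh=3.353913; start (x,ẋ)=(-0.033000, -0.037700) → end (x,ẋ)=(0.226947, 1.125693)
phase 2: p=0.0705, T=0.256, ωT=0.798618, cosh=1.336209, sinh=0.886258; start (x,ẋ)=(0.226947, 1.125693) → end (x,ẋ)=(0.599347, 1.936700)
phase 3: p=0.3541, T=0.386, ωT=1.204166, cosh=1.816959, sinh=1.517017; start (x,ẋ)=(0.599347, 1.936700) → end (x,ẋ)=(1.741494, 4.679534)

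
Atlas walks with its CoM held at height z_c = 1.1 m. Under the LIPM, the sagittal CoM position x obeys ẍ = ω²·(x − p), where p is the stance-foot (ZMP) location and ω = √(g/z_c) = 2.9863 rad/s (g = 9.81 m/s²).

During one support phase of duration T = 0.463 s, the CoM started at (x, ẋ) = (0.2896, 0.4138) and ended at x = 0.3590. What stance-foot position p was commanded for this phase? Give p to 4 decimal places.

ωT = 2.9863·0.463 = 1.382657; cosh(ωT) = 2.118194, sinh(ωT) = 1.867283
x(T) = p + (x₀−p)·cosh(ωT) + (ẋ₀/ω)·sinh(ωT) ⇒ p·(1 − cosh) = x(T) − x₀·cosh − (ẋ₀/ω)·sinh
numerator   = 0.3590 − (0.2896)·2.118194 − (0.4138/2.9863)·1.867283 = -0.513171
denominator = 1 − 2.118194 = -1.118194
p = -0.513171 / -1.118194 = 0.4589

p = 0.4589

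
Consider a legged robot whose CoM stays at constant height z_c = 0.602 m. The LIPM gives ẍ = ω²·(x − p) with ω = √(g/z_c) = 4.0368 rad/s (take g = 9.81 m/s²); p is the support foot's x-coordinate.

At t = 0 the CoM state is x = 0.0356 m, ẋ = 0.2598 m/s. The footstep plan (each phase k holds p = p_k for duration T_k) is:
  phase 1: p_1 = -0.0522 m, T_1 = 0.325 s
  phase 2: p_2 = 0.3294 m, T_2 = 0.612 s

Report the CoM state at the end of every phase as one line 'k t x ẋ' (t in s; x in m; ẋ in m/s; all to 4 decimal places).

1 0.3250 0.2335 1.1277
2 0.9370 1.3984 4.4434

phase 1: p=-0.0522, T=0.325, ωT=1.311960, cosh=1.991368, sinh=1.722077; start (x,ẋ)=(0.035600, 0.259800) → end (x,ẋ)=(0.233471, 1.127715)
phase 2: p=0.3294, T=0.612, ωT=2.470522, cosh=5.956578, sinh=5.872037; start (x,ẋ)=(0.233471, 1.127715) → end (x,ẋ)=(1.398398, 4.443407)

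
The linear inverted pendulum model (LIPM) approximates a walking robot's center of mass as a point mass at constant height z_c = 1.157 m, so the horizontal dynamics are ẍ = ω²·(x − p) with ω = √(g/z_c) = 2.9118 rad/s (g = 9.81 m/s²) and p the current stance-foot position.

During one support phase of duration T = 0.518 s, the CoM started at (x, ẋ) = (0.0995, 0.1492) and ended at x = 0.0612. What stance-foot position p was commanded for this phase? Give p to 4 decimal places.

p = 0.2078

ωT = 2.9118·0.518 = 1.508312; cosh(ωT) = 2.370191, sinh(ωT) = 2.148907
x(T) = p + (x₀−p)·cosh(ωT) + (ẋ₀/ω)·sinh(ωT) ⇒ p·(1 − cosh) = x(T) − x₀·cosh − (ẋ₀/ω)·sinh
numerator   = 0.0612 − (0.0995)·2.370191 − (0.1492/2.9118)·2.148907 = -0.284744
denominator = 1 − 2.370191 = -1.370191
p = -0.284744 / -1.370191 = 0.2078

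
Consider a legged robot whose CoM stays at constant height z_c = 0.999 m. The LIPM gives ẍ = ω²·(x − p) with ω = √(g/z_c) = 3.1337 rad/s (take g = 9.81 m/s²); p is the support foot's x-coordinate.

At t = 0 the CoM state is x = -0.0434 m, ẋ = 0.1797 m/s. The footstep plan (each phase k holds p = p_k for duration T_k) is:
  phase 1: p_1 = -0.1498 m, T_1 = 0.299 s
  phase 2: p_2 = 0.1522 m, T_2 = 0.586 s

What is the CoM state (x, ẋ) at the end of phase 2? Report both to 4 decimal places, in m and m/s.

phase 1: p=-0.1498, T=0.299, ωT=0.936976, cosh=1.472032, sinh=1.080221; start (x,ẋ)=(-0.043400, 0.179700) → end (x,ẋ)=(0.068769, 0.624697)
phase 2: p=0.1522, T=0.586, ωT=1.836348, cosh=3.216492, sinh=3.057094; start (x,ẋ)=(0.068769, 0.624697) → end (x,ẋ)=(0.493270, 1.210062)

x = 0.4933, ẋ = 1.2101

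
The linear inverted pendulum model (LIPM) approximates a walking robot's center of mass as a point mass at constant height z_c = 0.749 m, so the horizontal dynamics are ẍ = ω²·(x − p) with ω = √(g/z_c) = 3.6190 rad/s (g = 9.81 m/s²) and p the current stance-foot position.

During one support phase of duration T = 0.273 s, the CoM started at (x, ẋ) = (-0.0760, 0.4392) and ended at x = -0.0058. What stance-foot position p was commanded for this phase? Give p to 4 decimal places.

p = 0.0567

ωT = 3.6190·0.273 = 0.987987; cosh(ωT) = 1.529074, sinh(ωT) = 1.156749
x(T) = p + (x₀−p)·cosh(ωT) + (ẋ₀/ω)·sinh(ωT) ⇒ p·(1 − cosh) = x(T) − x₀·cosh − (ẋ₀/ω)·sinh
numerator   = -0.0058 − (-0.0760)·1.529074 − (0.4392/3.6190)·1.156749 = -0.029973
denominator = 1 − 1.529074 = -0.529074
p = -0.029973 / -0.529074 = 0.0567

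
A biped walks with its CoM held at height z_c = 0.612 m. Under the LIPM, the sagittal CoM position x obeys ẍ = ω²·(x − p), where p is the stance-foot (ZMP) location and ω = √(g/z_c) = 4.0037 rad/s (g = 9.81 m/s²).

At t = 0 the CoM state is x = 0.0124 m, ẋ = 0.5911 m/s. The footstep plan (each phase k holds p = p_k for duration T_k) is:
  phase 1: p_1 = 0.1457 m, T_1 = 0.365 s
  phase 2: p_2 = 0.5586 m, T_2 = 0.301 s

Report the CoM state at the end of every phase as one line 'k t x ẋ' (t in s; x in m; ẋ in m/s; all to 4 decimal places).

1 0.3650 0.1440 0.2542
2 0.6660 -0.0988 -2.0586

phase 1: p=0.1457, T=0.365, ωT=1.461350, cosh=2.271851, sinh=2.039928; start (x,ẋ)=(0.012400, 0.591100) → end (x,ẋ)=(0.144034, 0.254195)
phase 2: p=0.5586, T=0.301, ωT=1.205114, cosh=1.818398, sinh=1.518740; start (x,ẋ)=(0.144034, 0.254195) → end (x,ẋ)=(-0.098821, -2.058573)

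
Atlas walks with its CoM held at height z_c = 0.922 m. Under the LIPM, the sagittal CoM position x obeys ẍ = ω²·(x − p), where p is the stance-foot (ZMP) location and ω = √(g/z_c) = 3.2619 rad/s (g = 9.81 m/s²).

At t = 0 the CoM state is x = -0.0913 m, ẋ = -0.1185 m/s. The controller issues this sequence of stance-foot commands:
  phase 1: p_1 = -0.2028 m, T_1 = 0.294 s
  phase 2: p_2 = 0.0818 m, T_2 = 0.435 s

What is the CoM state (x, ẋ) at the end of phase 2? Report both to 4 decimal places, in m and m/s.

phase 1: p=-0.2028, T=0.294, ωT=0.958999, cosh=1.496179, sinh=1.112903; start (x,ẋ)=(-0.091300, -0.118500) → end (x,ẋ)=(-0.076406, 0.227468)
phase 2: p=0.0818, T=0.435, ωT=1.418926, cosh=2.187328, sinh=1.945354; start (x,ẋ)=(-0.076406, 0.227468) → end (x,ẋ)=(-0.128590, -0.506359)

x = -0.1286, ẋ = -0.5064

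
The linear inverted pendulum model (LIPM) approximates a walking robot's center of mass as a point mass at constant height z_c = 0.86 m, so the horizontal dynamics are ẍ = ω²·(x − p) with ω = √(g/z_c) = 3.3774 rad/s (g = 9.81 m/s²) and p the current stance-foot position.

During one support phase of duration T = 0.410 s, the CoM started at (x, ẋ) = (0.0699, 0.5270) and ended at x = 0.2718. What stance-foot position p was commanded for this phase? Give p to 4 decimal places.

ωT = 3.3774·0.410 = 1.384734; cosh(ωT) = 2.122077, sinh(ωT) = 1.871687
x(T) = p + (x₀−p)·cosh(ωT) + (ẋ₀/ω)·sinh(ωT) ⇒ p·(1 − cosh) = x(T) − x₀·cosh − (ẋ₀/ω)·sinh
numerator   = 0.2718 − (0.0699)·2.122077 − (0.5270/3.3774)·1.871687 = -0.168586
denominator = 1 − 2.122077 = -1.122077
p = -0.168586 / -1.122077 = 0.1502

p = 0.1502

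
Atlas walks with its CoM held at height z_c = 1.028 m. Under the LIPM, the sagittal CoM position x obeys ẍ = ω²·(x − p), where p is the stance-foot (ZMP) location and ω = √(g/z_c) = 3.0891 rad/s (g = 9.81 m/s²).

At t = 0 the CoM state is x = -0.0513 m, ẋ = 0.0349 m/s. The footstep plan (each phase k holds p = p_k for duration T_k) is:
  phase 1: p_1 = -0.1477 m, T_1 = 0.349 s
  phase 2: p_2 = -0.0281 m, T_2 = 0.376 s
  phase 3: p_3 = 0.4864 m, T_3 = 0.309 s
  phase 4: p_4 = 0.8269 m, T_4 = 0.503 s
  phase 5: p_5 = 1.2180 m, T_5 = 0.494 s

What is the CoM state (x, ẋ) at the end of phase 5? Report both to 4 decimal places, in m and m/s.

phase 1: p=-0.1477, T=0.349, ωT=1.078096, cosh=1.639660, sinh=1.299418; start (x,ẋ)=(-0.051300, 0.034900) → end (x,ẋ)=(0.025044, 0.444177)
phase 2: p=-0.0281, T=0.376, ωT=1.161502, cosh=1.753871, sinh=1.440856; start (x,ẋ)=(0.025044, 0.444177) → end (x,ẋ)=(0.272286, 1.015569)
phase 3: p=0.4864, T=0.309, ωT=0.954532, cosh=1.491223, sinh=1.106231; start (x,ẋ)=(0.272286, 1.015569) → end (x,ẋ)=(0.530791, 0.782756)
phase 4: p=0.8269, T=0.503, ωT=1.553817, cosh=2.470464, sinh=2.259025; start (x,ẋ)=(0.530791, 0.782756) → end (x,ẋ)=(0.667795, -0.132582)
phase 5: p=1.2180, T=0.494, ωT=1.526015, cosh=2.408606, sinh=2.191206; start (x,ẋ)=(0.667795, -0.132582) → end (x,ẋ)=(-0.201273, -4.043597)

x = -0.2013, ẋ = -4.0436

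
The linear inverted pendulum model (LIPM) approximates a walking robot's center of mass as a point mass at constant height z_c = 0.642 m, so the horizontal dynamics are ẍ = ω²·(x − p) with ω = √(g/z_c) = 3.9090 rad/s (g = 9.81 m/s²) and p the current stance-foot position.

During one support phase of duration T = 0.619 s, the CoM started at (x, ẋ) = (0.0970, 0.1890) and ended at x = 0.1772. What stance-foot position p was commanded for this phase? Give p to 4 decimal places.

p = 0.1376

ωT = 3.9090·0.619 = 2.419671; cosh(ωT) = 5.665555, sinh(ωT) = 5.576605
x(T) = p + (x₀−p)·cosh(ωT) + (ẋ₀/ω)·sinh(ωT) ⇒ p·(1 − cosh) = x(T) − x₀·cosh − (ẋ₀/ω)·sinh
numerator   = 0.1772 − (0.0970)·5.665555 − (0.1890/3.9090)·5.576605 = -0.641987
denominator = 1 − 5.665555 = -4.665555
p = -0.641987 / -4.665555 = 0.1376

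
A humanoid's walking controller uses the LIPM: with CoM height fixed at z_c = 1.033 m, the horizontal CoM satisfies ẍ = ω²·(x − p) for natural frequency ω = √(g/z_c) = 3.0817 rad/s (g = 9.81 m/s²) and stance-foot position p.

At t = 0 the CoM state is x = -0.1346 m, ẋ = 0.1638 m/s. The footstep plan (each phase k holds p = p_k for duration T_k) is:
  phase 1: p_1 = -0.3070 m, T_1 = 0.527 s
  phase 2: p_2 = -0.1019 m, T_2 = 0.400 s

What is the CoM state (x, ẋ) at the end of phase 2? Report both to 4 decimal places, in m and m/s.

x = 1.4827, ẋ = 5.0463

phase 1: p=-0.3070, T=0.527, ωT=1.624056, cosh=2.635362, sinh=2.438265; start (x,ẋ)=(-0.134600, 0.163800) → end (x,ẋ)=(0.276936, 1.727086)
phase 2: p=-0.1019, T=0.400, ωT=1.232680, cosh=1.860961, sinh=1.569450; start (x,ẋ)=(0.276936, 1.727086) → end (x,ẋ)=(1.482671, 5.046309)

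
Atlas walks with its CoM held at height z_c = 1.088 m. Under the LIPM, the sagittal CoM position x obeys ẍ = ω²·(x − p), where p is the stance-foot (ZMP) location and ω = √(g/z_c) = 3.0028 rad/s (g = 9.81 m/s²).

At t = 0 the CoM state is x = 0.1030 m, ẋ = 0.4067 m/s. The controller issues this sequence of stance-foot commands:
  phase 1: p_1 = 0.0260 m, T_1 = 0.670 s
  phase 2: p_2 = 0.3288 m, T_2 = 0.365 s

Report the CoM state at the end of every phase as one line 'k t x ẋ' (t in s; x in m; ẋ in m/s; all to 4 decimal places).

1 0.6700 0.8163 2.3967
2 1.0350 2.2004 5.9319

phase 1: p=0.0260, T=0.670, ωT=2.011876, cosh=3.805535, sinh=3.671797; start (x,ẋ)=(0.103000, 0.406700) → end (x,ẋ)=(0.816335, 2.396688)
phase 2: p=0.3288, T=0.365, ωT=1.096022, cosh=1.663219, sinh=1.329021; start (x,ẋ)=(0.816335, 2.396688) → end (x,ẋ)=(2.200437, 5.931863)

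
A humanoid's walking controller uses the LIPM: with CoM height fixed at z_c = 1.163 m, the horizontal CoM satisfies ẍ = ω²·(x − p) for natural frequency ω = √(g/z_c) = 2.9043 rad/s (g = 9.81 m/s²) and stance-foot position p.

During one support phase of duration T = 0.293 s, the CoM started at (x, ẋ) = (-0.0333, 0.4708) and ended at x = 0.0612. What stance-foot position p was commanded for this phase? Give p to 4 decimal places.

ωT = 2.9043·0.293 = 0.850960; cosh(ωT) = 1.384449, sinh(ωT) = 0.957444
x(T) = p + (x₀−p)·cosh(ωT) + (ẋ₀/ω)·sinh(ωT) ⇒ p·(1 − cosh) = x(T) − x₀·cosh − (ẋ₀/ω)·sinh
numerator   = 0.0612 − (-0.0333)·1.384449 − (0.4708/2.9043)·0.957444 = -0.047904
denominator = 1 − 1.384449 = -0.384449
p = -0.047904 / -0.384449 = 0.1246

p = 0.1246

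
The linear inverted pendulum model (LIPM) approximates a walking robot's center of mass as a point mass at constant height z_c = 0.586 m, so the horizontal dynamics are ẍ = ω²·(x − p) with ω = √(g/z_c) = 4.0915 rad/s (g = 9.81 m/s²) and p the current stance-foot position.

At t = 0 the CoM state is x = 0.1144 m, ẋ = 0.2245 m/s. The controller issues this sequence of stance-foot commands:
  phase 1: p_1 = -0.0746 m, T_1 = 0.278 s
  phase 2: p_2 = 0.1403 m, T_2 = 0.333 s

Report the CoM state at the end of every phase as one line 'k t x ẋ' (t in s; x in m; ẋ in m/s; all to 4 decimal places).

1 0.2780 0.3272 1.4680
2 0.6110 1.1839 4.4501

phase 1: p=-0.0746, T=0.278, ωT=1.137437, cosh=1.719702, sinh=1.399062; start (x,ẋ)=(0.114400, 0.224500) → end (x,ẋ)=(0.327190, 1.467959)
phase 2: p=0.1403, T=0.333, ωT=1.362470, cosh=2.080927, sinh=1.824900; start (x,ẋ)=(0.327190, 1.467959) → end (x,ẋ)=(1.183947, 4.450145)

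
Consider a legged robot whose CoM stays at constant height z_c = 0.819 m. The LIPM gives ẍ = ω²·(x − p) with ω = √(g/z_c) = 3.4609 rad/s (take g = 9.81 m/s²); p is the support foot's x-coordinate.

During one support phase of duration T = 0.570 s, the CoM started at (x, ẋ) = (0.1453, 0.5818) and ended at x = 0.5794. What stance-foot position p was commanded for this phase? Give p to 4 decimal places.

ωT = 3.4609·0.570 = 1.972713; cosh(ωT) = 3.664618, sinh(ωT) = 3.525539
x(T) = p + (x₀−p)·cosh(ωT) + (ẋ₀/ω)·sinh(ωT) ⇒ p·(1 − cosh) = x(T) − x₀·cosh − (ẋ₀/ω)·sinh
numerator   = 0.5794 − (0.1453)·3.664618 − (0.5818/3.4609)·3.525539 = -0.545735
denominator = 1 − 3.664618 = -2.664618
p = -0.545735 / -2.664618 = 0.2048

p = 0.2048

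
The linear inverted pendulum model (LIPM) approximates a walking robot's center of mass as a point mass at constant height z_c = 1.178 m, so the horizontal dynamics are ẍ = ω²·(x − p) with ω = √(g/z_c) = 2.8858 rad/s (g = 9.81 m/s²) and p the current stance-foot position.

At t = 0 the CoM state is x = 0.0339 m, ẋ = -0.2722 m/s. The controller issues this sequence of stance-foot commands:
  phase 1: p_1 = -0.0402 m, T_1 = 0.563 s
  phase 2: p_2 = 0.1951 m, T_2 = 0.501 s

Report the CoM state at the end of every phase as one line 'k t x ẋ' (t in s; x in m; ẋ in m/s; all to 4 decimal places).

phase 1: p=-0.0402, T=0.563, ωT=1.624705, cosh=2.636946, sinh=2.439977; start (x,ẋ)=(0.033900, -0.272200) → end (x,ẋ)=(-0.074950, -0.196018)
phase 2: p=0.1951, T=0.501, ωT=1.445786, cosh=2.240374, sinh=2.004813; start (x,ẋ)=(-0.074950, -0.196018) → end (x,ẋ)=(-0.546091, -2.001527)

1 0.5630 -0.0750 -0.1960
2 1.0640 -0.5461 -2.0015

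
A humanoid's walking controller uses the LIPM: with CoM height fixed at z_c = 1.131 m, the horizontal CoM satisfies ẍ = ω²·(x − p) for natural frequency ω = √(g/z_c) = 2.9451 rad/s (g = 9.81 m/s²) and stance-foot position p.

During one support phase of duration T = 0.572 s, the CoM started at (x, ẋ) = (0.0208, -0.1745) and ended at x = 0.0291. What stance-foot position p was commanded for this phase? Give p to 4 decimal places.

p = -0.0701

ωT = 2.9451·0.572 = 1.684597; cosh(ωT) = 2.787899, sinh(ωT) = 2.602380
x(T) = p + (x₀−p)·cosh(ωT) + (ẋ₀/ω)·sinh(ωT) ⇒ p·(1 − cosh) = x(T) − x₀·cosh − (ẋ₀/ω)·sinh
numerator   = 0.0291 − (0.0208)·2.787899 − (-0.1745/2.9451)·2.602380 = 0.125305
denominator = 1 − 2.787899 = -1.787899
p = 0.125305 / -1.787899 = -0.0701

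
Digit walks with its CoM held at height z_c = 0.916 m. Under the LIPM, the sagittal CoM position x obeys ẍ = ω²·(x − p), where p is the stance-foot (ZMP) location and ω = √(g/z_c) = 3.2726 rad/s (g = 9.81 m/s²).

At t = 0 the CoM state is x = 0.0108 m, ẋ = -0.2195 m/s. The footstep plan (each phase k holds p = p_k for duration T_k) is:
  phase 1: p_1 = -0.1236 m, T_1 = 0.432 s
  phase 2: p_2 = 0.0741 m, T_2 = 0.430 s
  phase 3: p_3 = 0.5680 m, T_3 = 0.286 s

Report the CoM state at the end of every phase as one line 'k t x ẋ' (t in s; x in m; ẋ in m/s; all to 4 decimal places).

1 0.4320 0.0393 0.3728
2 0.8620 0.2175 0.5883
3 1.1480 0.2463 -0.3721

phase 1: p=-0.1236, T=0.432, ωT=1.413763, cosh=2.177312, sinh=1.934086; start (x,ẋ)=(0.010800, -0.219500) → end (x,ẋ)=(0.039308, 0.372763)
phase 2: p=0.0741, T=0.430, ωT=1.407218, cosh=2.164700, sinh=1.919876; start (x,ẋ)=(0.039308, 0.372763) → end (x,ẋ)=(0.217467, 0.588321)
phase 3: p=0.5680, T=0.286, ωT=0.935964, cosh=1.470938, sinh=1.078731; start (x,ẋ)=(0.217467, 0.588321) → end (x,ẋ)=(0.246313, -0.372086)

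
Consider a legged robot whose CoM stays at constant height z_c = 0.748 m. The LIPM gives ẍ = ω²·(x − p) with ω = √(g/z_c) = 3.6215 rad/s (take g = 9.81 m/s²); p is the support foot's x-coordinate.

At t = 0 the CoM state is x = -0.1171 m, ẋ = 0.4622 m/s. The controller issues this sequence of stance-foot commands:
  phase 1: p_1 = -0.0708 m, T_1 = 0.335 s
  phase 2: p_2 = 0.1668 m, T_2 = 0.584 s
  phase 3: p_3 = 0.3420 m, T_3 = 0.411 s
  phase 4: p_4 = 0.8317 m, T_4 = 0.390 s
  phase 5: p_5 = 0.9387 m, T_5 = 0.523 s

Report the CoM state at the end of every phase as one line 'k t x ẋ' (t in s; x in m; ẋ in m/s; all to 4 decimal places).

phase 1: p=-0.0708, T=0.335, ωT=1.213203, cosh=1.830743, sinh=1.533499; start (x,ẋ)=(-0.117100, 0.462200) → end (x,ẋ)=(0.040152, 0.589039)
phase 2: p=0.1668, T=0.584, ωT=2.114956, cosh=4.204930, sinh=4.084291; start (x,ẋ)=(0.040152, 0.589039) → end (x,ẋ)=(0.298566, 0.603584)
phase 3: p=0.3420, T=0.411, ωT=1.488436, cosh=2.327944, sinh=2.102219; start (x,ẋ)=(0.298566, 0.603584) → end (x,ẋ)=(0.591259, 1.074442)
phase 4: p=0.8317, T=0.390, ωT=1.412385, cosh=2.174649, sinh=1.931087; start (x,ẋ)=(0.591259, 1.074442) → end (x,ẋ)=(0.881748, 0.655026)
phase 5: p=0.9387, T=0.523, ωT=1.894045, cosh=3.398328, sinh=3.247866; start (x,ẋ)=(0.881748, 0.655026) → end (x,ẋ)=(1.332607, 1.556122)

1 0.3350 0.0402 0.5890
2 0.9190 0.2986 0.6036
3 1.3300 0.5913 1.0744
4 1.7200 0.8817 0.6550
5 2.2430 1.3326 1.5561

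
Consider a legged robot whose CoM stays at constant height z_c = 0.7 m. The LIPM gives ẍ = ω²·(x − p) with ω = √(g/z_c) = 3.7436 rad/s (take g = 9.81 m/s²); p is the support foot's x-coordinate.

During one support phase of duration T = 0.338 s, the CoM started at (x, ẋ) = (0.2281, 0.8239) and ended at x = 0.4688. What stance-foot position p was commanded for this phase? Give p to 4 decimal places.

ωT = 3.7436·0.338 = 1.265337; cosh(ωT) = 1.913215, sinh(ωT) = 1.631071
x(T) = p + (x₀−p)·cosh(ωT) + (ẋ₀/ω)·sinh(ωT) ⇒ p·(1 − cosh) = x(T) − x₀·cosh − (ẋ₀/ω)·sinh
numerator   = 0.4688 − (0.2281)·1.913215 − (0.8239/3.7436)·1.631071 = -0.326574
denominator = 1 − 1.913215 = -0.913215
p = -0.326574 / -0.913215 = 0.3576

p = 0.3576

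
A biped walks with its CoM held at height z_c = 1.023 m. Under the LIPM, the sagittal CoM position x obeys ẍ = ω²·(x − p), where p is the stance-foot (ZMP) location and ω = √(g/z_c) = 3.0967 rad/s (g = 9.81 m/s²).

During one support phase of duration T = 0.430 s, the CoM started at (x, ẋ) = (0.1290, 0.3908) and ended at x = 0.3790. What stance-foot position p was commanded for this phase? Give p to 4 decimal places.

ωT = 3.0967·0.430 = 1.331581; cosh(ωT) = 2.025543, sinh(ωT) = 1.761483
x(T) = p + (x₀−p)·cosh(ωT) + (ẋ₀/ω)·sinh(ωT) ⇒ p·(1 − cosh) = x(T) − x₀·cosh − (ẋ₀/ω)·sinh
numerator   = 0.3790 − (0.1290)·2.025543 − (0.3908/3.0967)·1.761483 = -0.104592
denominator = 1 − 2.025543 = -1.025543
p = -0.104592 / -1.025543 = 0.1020

p = 0.1020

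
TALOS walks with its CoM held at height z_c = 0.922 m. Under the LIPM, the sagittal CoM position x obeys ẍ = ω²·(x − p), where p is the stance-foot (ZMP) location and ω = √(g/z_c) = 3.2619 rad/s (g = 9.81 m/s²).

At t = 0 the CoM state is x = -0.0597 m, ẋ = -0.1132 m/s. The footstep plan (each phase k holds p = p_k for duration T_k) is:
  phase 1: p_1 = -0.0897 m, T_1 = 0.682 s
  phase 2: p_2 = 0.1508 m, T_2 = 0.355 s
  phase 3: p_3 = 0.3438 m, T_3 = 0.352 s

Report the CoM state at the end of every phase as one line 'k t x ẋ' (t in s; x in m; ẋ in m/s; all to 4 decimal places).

phase 1: p=-0.0897, T=0.682, ωT=2.224616, cosh=4.679019, sinh=4.570910; start (x,ẋ)=(-0.059700, -0.113200) → end (x,ẋ)=(-0.107957, -0.082369)
phase 2: p=0.1508, T=0.355, ωT=1.157974, cosh=1.748800, sinh=1.434678; start (x,ẋ)=(-0.107957, -0.082369) → end (x,ẋ)=(-0.337943, -1.354972)
phase 3: p=0.3438, T=0.352, ωT=1.148189, cosh=1.734844, sinh=1.417634; start (x,ẋ)=(-0.337943, -1.354972) → end (x,ẋ)=(-1.427793, -5.503166)

1 0.6820 -0.1080 -0.0824
2 1.0370 -0.3379 -1.3550
3 1.3890 -1.4278 -5.5032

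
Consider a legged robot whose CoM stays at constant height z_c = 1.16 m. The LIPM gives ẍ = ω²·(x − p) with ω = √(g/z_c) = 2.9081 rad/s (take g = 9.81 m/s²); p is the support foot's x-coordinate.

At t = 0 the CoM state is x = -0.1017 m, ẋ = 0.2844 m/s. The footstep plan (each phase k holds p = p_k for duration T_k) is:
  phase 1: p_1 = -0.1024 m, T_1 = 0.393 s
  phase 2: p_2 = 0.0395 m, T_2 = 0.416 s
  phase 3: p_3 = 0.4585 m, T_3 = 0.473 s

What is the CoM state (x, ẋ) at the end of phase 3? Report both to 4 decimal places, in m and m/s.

phase 1: p=-0.1024, T=0.393, ωT=1.142883, cosh=1.727348, sinh=1.408449; start (x,ẋ)=(-0.101700, 0.284400) → end (x,ẋ)=(0.036550, 0.494125)
phase 2: p=0.0395, T=0.416, ωT=1.209770, cosh=1.825489, sinh=1.527223; start (x,ẋ)=(0.036550, 0.494125) → end (x,ẋ)=(0.293610, 0.888916)
phase 3: p=0.4585, T=0.473, ωT=1.375531, cosh=2.104942, sinh=1.852237; start (x,ẋ)=(0.293610, 0.888916) → end (x,ẋ)=(0.677586, 0.982935)

x = 0.6776, ẋ = 0.9829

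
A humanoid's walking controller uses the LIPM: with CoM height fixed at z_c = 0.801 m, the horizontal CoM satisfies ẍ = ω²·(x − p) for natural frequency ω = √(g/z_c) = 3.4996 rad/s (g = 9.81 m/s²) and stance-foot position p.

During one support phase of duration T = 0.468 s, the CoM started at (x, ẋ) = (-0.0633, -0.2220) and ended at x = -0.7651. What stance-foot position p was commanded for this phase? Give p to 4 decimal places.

ωT = 3.4996·0.468 = 1.637813; cosh(ωT) = 2.669156, sinh(ωT) = 2.474751
x(T) = p + (x₀−p)·cosh(ωT) + (ẋ₀/ω)·sinh(ωT) ⇒ p·(1 − cosh) = x(T) − x₀·cosh − (ẋ₀/ω)·sinh
numerator   = -0.7651 − (-0.0633)·2.669156 − (-0.2220/3.4996)·2.474751 = -0.439155
denominator = 1 − 2.669156 = -1.669156
p = -0.439155 / -1.669156 = 0.2631

p = 0.2631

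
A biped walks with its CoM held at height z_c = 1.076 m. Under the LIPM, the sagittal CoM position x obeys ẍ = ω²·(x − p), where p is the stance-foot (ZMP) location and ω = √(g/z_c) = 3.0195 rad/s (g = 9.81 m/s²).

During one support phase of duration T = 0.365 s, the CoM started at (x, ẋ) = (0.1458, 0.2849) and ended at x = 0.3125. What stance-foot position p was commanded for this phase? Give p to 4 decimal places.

ωT = 3.0195·0.365 = 1.102117; cosh(ωT) = 1.671351, sinh(ωT) = 1.339184
x(T) = p + (x₀−p)·cosh(ωT) + (ẋ₀/ω)·sinh(ωT) ⇒ p·(1 − cosh) = x(T) − x₀·cosh − (ẋ₀/ω)·sinh
numerator   = 0.3125 − (0.1458)·1.671351 − (0.2849/3.0195)·1.339184 = -0.057539
denominator = 1 − 1.671351 = -0.671351
p = -0.057539 / -0.671351 = 0.0857

p = 0.0857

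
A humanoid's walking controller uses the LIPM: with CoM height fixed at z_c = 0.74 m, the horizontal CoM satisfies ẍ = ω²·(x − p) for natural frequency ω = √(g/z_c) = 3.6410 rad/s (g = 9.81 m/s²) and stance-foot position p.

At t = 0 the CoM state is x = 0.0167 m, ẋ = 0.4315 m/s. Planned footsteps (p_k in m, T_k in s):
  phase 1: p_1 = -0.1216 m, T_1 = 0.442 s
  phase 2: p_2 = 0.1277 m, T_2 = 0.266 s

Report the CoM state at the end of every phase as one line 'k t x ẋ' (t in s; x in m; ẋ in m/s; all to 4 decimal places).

1 0.4420 0.5223 2.3301
2 0.7080 1.4437 5.1307

phase 1: p=-0.1216, T=0.442, ωT=1.609322, cosh=2.599722, sinh=2.399699; start (x,ẋ)=(0.016700, 0.431500) → end (x,ẋ)=(0.522333, 2.330149)
phase 2: p=0.1277, T=0.266, ωT=0.968506, cosh=1.506828, sinh=1.127178; start (x,ẋ)=(0.522333, 2.330149) → end (x,ẋ)=(1.443710, 5.130730)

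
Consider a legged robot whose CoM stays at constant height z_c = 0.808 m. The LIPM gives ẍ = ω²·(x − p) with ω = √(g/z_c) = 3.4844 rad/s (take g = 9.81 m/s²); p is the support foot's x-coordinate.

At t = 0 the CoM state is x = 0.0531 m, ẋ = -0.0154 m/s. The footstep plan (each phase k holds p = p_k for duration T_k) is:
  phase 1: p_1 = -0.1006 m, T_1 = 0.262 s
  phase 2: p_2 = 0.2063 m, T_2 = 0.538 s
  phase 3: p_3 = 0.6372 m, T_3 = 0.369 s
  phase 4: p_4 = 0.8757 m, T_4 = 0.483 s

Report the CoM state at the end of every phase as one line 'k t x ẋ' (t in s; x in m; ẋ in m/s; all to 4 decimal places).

1 0.2620 0.1171 0.5374
2 0.8000 0.3996 0.8037
3 1.1690 0.5599 0.1818
4 1.6520 0.1322 -2.3523

phase 1: p=-0.1006, T=0.262, ωT=0.912913, cosh=1.446461, sinh=1.045108; start (x,ẋ)=(0.053100, -0.015400) → end (x,ẋ)=(0.117102, 0.537434)
phase 2: p=0.2063, T=0.538, ωT=1.874607, cosh=3.335837, sinh=3.182422; start (x,ẋ)=(0.117102, 0.537434) → end (x,ẋ)=(0.399607, 0.803693)
phase 3: p=0.6372, T=0.369, ωT=1.285744, cosh=1.946901, sinh=1.670456; start (x,ẋ)=(0.399607, 0.803693) → end (x,ẋ)=(0.559929, 0.181794)
phase 4: p=0.8757, T=0.483, ωT=1.682965, cosh=2.783656, sinh=2.597834; start (x,ẋ)=(0.559929, 0.181794) → end (x,ẋ)=(0.132242, -2.352270)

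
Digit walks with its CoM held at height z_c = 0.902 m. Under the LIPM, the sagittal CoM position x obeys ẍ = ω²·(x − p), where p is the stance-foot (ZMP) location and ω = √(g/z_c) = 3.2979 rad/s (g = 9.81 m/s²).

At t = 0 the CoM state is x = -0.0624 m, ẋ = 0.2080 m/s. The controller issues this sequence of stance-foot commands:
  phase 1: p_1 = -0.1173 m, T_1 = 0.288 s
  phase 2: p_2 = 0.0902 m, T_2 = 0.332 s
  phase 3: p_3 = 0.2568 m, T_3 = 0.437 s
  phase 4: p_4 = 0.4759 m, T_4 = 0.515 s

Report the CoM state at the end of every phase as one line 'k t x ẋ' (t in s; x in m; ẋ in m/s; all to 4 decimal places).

1 0.2880 0.0336 0.5081
2 0.6200 0.2006 0.5966
3 1.0570 0.4923 0.9617
4 1.5720 1.2924 2.8589

phase 1: p=-0.1173, T=0.288, ωT=0.949795, cosh=1.486000, sinh=1.099180; start (x,ẋ)=(-0.062400, 0.208000) → end (x,ẋ)=(0.033607, 0.508100)
phase 2: p=0.0902, T=0.332, ωT=1.094903, cosh=1.661732, sinh=1.327160; start (x,ẋ)=(0.033607, 0.508100) → end (x,ẋ)=(0.200630, 0.596628)
phase 3: p=0.2568, T=0.437, ωT=1.441182, cosh=2.231168, sinh=1.994521; start (x,ẋ)=(0.200630, 0.596628) → end (x,ẋ)=(0.492308, 0.961708)
phase 4: p=0.4759, T=0.515, ωT=1.698419, cosh=2.824135, sinh=2.641162; start (x,ẋ)=(0.492308, 0.961708) → end (x,ẋ)=(1.292433, 2.858909)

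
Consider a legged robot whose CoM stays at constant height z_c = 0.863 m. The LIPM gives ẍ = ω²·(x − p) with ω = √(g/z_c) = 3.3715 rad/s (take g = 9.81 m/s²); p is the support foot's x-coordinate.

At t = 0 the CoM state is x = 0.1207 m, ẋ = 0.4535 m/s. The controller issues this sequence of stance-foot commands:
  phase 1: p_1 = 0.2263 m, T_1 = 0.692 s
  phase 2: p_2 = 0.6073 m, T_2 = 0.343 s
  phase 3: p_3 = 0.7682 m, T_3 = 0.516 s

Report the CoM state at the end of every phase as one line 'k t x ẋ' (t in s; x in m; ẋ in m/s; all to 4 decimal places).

phase 1: p=0.2263, T=0.692, ωT=2.333078, cosh=5.203311, sinh=5.106315; start (x,ẋ)=(0.120700, 0.453500) → end (x,ẋ)=(0.363680, 0.541698)
phase 2: p=0.6073, T=0.343, ωT=1.156425, cosh=1.746579, sinh=1.431969; start (x,ẋ)=(0.363680, 0.541698) → end (x,ẋ)=(0.411873, -0.230051)
phase 3: p=0.7682, T=0.516, ωT=1.739694, cosh=2.935587, sinh=2.760013; start (x,ẋ)=(0.411873, -0.230051) → end (x,ẋ)=(-0.466156, -3.991094)

1 0.6920 0.3637 0.5417
2 1.0350 0.4119 -0.2301
3 1.5510 -0.4662 -3.9911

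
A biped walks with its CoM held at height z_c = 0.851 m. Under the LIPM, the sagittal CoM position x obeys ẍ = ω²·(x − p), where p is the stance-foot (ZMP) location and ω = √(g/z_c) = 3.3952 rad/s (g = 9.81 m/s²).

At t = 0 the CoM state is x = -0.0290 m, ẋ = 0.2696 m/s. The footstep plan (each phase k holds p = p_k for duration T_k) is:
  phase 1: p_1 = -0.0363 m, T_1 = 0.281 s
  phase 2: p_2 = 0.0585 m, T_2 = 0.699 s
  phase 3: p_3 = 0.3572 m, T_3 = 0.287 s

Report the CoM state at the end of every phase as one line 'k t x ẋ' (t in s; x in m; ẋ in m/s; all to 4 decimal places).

1 0.2810 0.0624 0.4293
2 0.9800 0.7520 2.3934
3 1.2670 1.7557 5.1455

phase 1: p=-0.0363, T=0.281, ωT=0.954051, cosh=1.490692, sinh=1.105514; start (x,ẋ)=(-0.029000, 0.269600) → end (x,ẋ)=(0.062367, 0.429291)
phase 2: p=0.0585, T=0.699, ωT=2.373245, cosh=5.412669, sinh=5.319491; start (x,ẋ)=(0.062367, 0.429291) → end (x,ẋ)=(0.752028, 2.393445)
phase 3: p=0.3572, T=0.287, ωT=0.974422, cosh=1.513523, sinh=1.136113; start (x,ẋ)=(0.752028, 2.393445) → end (x,ẋ)=(1.755684, 5.145518)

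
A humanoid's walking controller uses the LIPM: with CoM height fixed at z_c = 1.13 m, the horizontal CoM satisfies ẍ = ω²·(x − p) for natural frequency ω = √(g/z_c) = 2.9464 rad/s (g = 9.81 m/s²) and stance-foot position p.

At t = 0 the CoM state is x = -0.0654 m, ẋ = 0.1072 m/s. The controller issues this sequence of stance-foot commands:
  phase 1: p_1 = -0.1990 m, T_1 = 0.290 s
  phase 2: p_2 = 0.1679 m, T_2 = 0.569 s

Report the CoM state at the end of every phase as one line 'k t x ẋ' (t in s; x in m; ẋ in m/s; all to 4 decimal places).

1 0.2900 0.0214 0.5276
2 0.8590 0.2246 0.3463

phase 1: p=-0.1990, T=0.290, ωT=0.854456, cosh=1.387805, sinh=0.962290; start (x,ẋ)=(-0.065400, 0.107200) → end (x,ẋ)=(0.021422, 0.527568)
phase 2: p=0.1679, T=0.569, ωT=1.676502, cosh=2.766923, sinh=2.579895; start (x,ẋ)=(0.021422, 0.527568) → end (x,ẋ)=(0.224550, 0.346302)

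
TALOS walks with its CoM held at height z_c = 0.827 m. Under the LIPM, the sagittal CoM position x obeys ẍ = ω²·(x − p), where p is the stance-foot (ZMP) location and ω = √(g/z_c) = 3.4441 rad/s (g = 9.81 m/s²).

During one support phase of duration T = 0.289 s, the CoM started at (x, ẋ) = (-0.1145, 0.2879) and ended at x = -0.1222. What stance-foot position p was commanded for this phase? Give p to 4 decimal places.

ωT = 3.4441·0.289 = 0.995345; cosh(ωT) = 1.537627, sinh(ωT) = 1.168031
x(T) = p + (x₀−p)·cosh(ωT) + (ẋ₀/ω)·sinh(ωT) ⇒ p·(1 − cosh) = x(T) − x₀·cosh − (ẋ₀/ω)·sinh
numerator   = -0.1222 − (-0.1145)·1.537627 − (0.2879/3.4441)·1.168031 = -0.043780
denominator = 1 − 1.537627 = -0.537627
p = -0.043780 / -0.537627 = 0.0814

p = 0.0814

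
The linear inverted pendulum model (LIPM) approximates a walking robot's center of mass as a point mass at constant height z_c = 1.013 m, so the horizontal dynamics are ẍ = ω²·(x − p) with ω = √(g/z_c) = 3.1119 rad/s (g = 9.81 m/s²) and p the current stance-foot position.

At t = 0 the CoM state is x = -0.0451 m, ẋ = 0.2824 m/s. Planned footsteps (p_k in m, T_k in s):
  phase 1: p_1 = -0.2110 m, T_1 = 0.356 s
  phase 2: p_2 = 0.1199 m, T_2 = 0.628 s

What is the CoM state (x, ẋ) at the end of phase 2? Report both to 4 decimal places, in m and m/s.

x = 1.6730, ẋ = 4.9679

phase 1: p=-0.2110, T=0.356, ωT=1.107836, cosh=1.679037, sinh=1.348764; start (x,ẋ)=(-0.045100, 0.282400) → end (x,ẋ)=(0.189950, 1.170478)
phase 2: p=0.1199, T=0.628, ωT=1.954273, cosh=3.600227, sinh=3.458560; start (x,ẋ)=(0.189950, 1.170478) → end (x,ẋ)=(1.672965, 4.967918)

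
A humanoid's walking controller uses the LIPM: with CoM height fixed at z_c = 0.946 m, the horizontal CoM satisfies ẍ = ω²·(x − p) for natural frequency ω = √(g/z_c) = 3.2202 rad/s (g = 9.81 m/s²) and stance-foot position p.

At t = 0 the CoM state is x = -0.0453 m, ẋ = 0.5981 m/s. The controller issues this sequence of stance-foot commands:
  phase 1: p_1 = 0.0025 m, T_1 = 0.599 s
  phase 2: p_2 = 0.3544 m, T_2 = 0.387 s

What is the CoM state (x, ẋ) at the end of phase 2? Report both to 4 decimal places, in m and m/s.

phase 1: p=0.0025, T=0.599, ωT=1.928900, cosh=3.513621, sinh=3.368313; start (x,ẋ)=(-0.045300, 0.598100) → end (x,ẋ)=(0.460159, 1.583027)
phase 2: p=0.3544, T=0.387, ωT=1.246217, cosh=1.882378, sinh=1.594787; start (x,ẋ)=(0.460159, 1.583027) → end (x,ẋ)=(1.337464, 3.522982)

x = 1.3375, ẋ = 3.5230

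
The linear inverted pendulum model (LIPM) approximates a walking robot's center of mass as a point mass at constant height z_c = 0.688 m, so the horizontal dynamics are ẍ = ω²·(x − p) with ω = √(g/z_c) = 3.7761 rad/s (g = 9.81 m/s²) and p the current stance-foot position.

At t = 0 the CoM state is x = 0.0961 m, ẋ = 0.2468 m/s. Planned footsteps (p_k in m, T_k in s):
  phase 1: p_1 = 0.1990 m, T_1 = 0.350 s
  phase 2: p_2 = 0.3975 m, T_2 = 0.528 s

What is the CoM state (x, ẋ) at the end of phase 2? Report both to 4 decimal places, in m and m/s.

x = -0.8647, ẋ = -4.6411

phase 1: p=0.1990, T=0.350, ωT=1.321635, cosh=2.008123, sinh=1.741424; start (x,ẋ)=(0.096100, 0.246800) → end (x,ẋ)=(0.106181, -0.181044)
phase 2: p=0.3975, T=0.528, ωT=1.993781, cosh=3.739712, sinh=3.603533; start (x,ẋ)=(0.106181, -0.181044) → end (x,ẋ)=(-0.864720, -4.641119)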